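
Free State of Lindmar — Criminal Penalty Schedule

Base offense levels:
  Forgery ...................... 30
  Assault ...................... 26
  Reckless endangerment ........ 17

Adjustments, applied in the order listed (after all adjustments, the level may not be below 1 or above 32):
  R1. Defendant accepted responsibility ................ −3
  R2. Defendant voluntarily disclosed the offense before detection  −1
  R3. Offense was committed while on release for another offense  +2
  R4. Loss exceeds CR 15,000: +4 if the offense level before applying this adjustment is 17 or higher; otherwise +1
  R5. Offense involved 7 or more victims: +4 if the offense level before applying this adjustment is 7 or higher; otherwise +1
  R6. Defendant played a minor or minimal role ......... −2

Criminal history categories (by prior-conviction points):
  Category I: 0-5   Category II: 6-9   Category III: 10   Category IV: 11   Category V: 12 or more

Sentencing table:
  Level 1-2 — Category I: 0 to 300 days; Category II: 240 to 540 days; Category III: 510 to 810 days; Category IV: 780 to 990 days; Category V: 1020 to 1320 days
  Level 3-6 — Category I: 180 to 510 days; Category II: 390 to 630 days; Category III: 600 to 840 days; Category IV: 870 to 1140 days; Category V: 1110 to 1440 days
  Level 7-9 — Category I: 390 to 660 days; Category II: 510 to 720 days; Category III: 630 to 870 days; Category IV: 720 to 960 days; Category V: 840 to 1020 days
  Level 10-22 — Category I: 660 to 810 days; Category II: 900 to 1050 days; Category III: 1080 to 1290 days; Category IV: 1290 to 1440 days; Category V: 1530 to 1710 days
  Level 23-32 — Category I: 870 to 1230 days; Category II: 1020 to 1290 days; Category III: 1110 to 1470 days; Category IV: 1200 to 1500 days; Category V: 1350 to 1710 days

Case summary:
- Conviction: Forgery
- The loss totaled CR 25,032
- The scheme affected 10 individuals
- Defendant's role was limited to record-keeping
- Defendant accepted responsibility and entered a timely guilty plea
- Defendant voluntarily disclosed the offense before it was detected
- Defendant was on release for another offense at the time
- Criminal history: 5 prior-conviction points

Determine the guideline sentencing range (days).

870-1230 days

Base offense level for forgery: 30.
R1 applies: 30 − 3 = 27.
R2 applies: 27 − 1 = 26.
R3 applies: 26 + 2 = 28.
R4 applies (level before this adjustment is 28 ≥ 17, so +4): 28 + 4 = 32.
R5 applies (level before this adjustment is 32 ≥ 7, so +4): 32 + 4 = 36.
R6 applies: 36 − 2 = 34.
Level 34 exceeds the maximum of 32; capped at 32.
Final offense level: 32.
Criminal history: 5 prior points → Category I (0-5).
Level 32 falls in the 23-32 band.
Grid: Level 23-32 × Category I = 870-1230 days.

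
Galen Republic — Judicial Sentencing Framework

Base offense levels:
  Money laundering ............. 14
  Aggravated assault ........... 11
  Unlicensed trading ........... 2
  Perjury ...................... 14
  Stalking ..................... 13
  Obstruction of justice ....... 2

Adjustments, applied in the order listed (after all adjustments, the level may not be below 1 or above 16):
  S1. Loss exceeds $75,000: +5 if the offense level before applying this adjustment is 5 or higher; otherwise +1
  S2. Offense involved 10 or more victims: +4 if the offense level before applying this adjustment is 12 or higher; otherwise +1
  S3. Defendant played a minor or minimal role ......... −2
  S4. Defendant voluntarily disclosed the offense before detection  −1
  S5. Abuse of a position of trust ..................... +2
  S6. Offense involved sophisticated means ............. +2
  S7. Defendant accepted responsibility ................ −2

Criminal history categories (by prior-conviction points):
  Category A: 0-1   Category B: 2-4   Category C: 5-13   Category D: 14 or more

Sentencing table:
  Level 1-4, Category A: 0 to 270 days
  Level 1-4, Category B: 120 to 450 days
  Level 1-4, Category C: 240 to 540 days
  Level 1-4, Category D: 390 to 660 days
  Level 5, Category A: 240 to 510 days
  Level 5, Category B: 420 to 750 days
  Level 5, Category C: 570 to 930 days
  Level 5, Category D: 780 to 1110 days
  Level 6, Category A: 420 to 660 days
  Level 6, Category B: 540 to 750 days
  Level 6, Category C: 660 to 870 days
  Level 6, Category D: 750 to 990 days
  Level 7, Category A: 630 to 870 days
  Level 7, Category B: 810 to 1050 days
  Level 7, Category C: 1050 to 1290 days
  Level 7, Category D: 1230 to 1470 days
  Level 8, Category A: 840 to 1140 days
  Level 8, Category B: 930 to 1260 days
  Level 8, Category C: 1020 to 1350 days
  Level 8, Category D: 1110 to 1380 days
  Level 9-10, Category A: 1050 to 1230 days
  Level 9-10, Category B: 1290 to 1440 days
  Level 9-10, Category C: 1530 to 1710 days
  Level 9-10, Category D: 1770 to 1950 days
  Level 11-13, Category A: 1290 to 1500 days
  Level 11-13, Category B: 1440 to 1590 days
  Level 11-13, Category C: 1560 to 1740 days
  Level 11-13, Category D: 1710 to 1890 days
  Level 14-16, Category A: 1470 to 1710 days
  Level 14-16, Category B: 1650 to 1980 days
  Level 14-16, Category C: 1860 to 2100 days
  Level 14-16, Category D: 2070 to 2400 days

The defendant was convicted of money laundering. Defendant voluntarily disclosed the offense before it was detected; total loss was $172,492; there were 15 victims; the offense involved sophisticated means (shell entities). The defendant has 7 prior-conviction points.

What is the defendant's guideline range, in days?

1860-2100 days

Base offense level for money laundering: 14.
S1 applies (level before this adjustment is 14 ≥ 5, so +5): 14 + 5 = 19.
S2 applies (level before this adjustment is 19 ≥ 12, so +4): 19 + 4 = 23.
S3 does not apply.
S4 applies: 23 − 1 = 22.
S6 applies: 22 + 2 = 24.
Level 24 exceeds the maximum of 16; capped at 16.
Final offense level: 16.
Criminal history: 7 prior points → Category C (5-13).
Level 16 falls in the 14-16 band.
Grid: Level 14-16 × Category C = 1860-2100 days.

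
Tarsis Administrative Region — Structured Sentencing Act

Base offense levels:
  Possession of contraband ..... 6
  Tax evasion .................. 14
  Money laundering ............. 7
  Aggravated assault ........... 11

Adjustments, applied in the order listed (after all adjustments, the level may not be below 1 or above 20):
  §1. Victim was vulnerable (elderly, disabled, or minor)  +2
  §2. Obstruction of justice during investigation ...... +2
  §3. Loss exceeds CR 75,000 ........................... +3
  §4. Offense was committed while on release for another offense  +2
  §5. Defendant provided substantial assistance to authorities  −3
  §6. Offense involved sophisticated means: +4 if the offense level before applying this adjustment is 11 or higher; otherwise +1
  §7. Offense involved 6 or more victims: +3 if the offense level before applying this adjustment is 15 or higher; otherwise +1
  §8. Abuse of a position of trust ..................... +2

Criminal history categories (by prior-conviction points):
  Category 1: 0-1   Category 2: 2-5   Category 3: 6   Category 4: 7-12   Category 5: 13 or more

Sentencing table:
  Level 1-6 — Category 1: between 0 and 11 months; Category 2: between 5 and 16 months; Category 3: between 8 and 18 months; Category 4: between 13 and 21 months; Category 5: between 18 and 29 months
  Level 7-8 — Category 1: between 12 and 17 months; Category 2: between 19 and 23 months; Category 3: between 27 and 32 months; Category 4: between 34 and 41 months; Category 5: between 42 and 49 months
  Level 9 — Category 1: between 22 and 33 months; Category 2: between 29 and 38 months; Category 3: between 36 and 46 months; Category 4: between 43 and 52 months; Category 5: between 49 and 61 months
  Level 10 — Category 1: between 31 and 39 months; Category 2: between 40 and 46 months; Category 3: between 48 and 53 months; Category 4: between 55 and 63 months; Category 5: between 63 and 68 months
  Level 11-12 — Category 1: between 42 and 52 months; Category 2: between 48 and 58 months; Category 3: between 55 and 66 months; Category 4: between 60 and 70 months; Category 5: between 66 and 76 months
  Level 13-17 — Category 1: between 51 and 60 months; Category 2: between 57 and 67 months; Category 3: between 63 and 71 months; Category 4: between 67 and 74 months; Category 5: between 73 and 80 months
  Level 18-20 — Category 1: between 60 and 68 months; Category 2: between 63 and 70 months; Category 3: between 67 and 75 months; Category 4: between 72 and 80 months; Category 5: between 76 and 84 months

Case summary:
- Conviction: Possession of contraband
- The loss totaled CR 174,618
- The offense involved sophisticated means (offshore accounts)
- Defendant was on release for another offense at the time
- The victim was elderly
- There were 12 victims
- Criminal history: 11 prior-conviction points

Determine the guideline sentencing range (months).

Base offense level for possession of contraband: 6.
§1 applies: 6 + 2 = 8.
§3 applies: 8 + 3 = 11.
§4 applies: 11 + 2 = 13.
§6 applies (level before this adjustment is 13 ≥ 11, so +4): 13 + 4 = 17.
§7 applies (level before this adjustment is 17 ≥ 15, so +3): 17 + 3 = 20.
§8 does not apply.
Final offense level: 20.
Criminal history: 11 prior points → Category 4 (7-12).
Level 20 falls in the 18-20 band.
Grid: Level 18-20 × Category 4 = 72-80 months.

72-80 months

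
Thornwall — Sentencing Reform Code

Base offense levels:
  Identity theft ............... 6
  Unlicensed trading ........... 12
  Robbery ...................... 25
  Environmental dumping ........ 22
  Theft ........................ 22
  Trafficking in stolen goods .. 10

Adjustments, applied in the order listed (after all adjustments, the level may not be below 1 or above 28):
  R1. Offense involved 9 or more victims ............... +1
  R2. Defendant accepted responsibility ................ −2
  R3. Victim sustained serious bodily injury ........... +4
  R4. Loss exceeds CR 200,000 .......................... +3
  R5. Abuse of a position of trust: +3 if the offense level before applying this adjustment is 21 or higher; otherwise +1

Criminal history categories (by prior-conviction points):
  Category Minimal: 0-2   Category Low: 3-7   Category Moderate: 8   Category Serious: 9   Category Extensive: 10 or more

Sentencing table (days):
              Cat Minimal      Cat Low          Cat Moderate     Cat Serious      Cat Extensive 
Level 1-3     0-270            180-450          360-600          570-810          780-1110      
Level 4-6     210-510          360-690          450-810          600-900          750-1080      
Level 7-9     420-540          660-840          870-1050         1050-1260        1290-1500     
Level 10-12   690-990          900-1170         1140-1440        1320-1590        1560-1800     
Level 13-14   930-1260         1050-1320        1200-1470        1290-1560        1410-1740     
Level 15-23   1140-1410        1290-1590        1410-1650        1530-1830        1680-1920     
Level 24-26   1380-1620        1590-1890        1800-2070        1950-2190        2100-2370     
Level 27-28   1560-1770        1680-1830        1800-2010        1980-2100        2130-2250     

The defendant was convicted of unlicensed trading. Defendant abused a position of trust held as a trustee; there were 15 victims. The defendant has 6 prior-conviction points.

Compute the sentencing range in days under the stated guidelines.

1050-1320 days

Base offense level for unlicensed trading: 12.
R1 applies: 12 + 1 = 13.
R3 does not apply.
R5 applies (level before this adjustment is 13 < 21, so +1): 13 + 1 = 14.
Final offense level: 14.
Criminal history: 6 prior points → Category Low (3-7).
Level 14 falls in the 13-14 band.
Grid: Level 13-14 × Category Low = 1050-1320 days.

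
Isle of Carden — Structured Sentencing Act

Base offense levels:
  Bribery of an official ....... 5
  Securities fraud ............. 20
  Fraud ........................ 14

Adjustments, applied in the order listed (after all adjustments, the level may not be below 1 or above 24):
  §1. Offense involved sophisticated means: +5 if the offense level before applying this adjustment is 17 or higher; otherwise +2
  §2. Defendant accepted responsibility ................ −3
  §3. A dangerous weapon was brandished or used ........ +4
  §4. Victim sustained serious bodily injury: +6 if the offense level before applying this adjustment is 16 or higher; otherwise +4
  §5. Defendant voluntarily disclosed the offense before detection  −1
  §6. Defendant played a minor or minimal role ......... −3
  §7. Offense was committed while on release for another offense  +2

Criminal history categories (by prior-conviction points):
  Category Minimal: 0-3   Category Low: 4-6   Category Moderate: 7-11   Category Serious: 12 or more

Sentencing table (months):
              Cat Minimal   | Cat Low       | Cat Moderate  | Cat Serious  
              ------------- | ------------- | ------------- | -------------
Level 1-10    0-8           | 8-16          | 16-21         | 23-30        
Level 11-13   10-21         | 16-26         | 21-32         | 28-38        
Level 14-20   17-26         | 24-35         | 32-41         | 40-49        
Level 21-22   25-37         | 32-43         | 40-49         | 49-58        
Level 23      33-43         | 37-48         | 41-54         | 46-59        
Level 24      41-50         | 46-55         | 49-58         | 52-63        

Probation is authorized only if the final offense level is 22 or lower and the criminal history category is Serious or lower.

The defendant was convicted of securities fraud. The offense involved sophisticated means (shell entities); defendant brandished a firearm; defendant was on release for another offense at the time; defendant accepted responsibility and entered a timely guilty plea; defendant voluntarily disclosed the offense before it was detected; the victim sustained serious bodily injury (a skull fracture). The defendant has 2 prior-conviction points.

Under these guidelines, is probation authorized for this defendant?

No

Base offense level for securities fraud: 20.
§1 applies (level before this adjustment is 20 ≥ 17, so +5): 20 + 5 = 25.
§2 applies: 25 − 3 = 22.
§3 applies: 22 + 4 = 26.
§4 applies (level before this adjustment is 26 ≥ 16, so +6): 26 + 6 = 32.
§5 applies: 32 − 1 = 31.
§6 does not apply.
§7 applies: 31 + 2 = 33.
Level 33 exceeds the maximum of 24; capped at 24.
Final offense level: 24.
Criminal history: 2 prior points → Category Minimal (0-3).
Level 24 falls in the 24 band.
Grid: Level 24 × Category Minimal = 41-50 months.
Probation check: level 24 > 22 and category Minimal ≤ Serious → not eligible.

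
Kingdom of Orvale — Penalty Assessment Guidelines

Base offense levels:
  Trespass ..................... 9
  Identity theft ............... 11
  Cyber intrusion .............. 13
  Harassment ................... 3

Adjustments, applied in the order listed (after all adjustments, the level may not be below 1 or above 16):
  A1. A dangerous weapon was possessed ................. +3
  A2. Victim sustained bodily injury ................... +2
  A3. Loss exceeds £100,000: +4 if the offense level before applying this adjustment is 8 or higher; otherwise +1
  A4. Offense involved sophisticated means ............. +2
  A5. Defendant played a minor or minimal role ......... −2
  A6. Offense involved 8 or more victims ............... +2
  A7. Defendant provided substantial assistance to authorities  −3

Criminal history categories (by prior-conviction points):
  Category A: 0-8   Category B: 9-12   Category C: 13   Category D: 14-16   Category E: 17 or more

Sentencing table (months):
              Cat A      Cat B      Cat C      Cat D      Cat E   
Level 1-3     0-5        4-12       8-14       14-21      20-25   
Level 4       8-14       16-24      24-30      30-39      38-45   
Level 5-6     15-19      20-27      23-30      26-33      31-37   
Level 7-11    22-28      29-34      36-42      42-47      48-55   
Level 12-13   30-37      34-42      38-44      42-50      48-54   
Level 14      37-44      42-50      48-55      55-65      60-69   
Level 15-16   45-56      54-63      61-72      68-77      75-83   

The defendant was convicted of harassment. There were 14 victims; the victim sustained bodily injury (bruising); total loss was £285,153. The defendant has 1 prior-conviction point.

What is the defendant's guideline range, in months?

22-28 months

Base offense level for harassment: 3.
A2 applies: 3 + 2 = 5.
A3 applies (level before this adjustment is 5 < 8, so +1): 5 + 1 = 6.
A4 does not apply.
A5 does not apply.
A6 applies: 6 + 2 = 8.
A7 does not apply.
Final offense level: 8.
Criminal history: 1 prior point → Category A (0-8).
Level 8 falls in the 7-11 band.
Grid: Level 7-11 × Category A = 22-28 months.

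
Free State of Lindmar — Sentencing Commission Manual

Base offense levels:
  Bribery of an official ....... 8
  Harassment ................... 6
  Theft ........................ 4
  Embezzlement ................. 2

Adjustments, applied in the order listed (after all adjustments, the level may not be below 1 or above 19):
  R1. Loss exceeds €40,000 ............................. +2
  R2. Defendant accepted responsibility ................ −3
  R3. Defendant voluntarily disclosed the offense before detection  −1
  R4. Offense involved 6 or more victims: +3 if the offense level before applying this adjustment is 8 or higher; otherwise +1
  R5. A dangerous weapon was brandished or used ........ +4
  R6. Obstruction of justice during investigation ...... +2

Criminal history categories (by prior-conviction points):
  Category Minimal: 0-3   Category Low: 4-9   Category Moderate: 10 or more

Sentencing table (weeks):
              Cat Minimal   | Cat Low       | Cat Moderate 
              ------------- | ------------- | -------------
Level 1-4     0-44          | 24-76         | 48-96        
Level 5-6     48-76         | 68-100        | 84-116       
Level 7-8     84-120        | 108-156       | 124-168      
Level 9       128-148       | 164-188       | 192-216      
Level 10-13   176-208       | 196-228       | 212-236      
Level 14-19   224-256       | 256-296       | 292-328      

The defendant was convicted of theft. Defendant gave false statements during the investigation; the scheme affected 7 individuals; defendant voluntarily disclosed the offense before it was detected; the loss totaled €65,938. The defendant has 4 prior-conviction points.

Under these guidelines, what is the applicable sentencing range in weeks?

Base offense level for theft: 4.
R1 applies: 4 + 2 = 6.
R2 does not apply.
R3 applies: 6 − 1 = 5.
R4 applies (level before this adjustment is 5 < 8, so +1): 5 + 1 = 6.
R5 does not apply.
R6 applies: 6 + 2 = 8.
Final offense level: 8.
Criminal history: 4 prior points → Category Low (4-9).
Level 8 falls in the 7-8 band.
Grid: Level 7-8 × Category Low = 108-156 weeks.

108-156 weeks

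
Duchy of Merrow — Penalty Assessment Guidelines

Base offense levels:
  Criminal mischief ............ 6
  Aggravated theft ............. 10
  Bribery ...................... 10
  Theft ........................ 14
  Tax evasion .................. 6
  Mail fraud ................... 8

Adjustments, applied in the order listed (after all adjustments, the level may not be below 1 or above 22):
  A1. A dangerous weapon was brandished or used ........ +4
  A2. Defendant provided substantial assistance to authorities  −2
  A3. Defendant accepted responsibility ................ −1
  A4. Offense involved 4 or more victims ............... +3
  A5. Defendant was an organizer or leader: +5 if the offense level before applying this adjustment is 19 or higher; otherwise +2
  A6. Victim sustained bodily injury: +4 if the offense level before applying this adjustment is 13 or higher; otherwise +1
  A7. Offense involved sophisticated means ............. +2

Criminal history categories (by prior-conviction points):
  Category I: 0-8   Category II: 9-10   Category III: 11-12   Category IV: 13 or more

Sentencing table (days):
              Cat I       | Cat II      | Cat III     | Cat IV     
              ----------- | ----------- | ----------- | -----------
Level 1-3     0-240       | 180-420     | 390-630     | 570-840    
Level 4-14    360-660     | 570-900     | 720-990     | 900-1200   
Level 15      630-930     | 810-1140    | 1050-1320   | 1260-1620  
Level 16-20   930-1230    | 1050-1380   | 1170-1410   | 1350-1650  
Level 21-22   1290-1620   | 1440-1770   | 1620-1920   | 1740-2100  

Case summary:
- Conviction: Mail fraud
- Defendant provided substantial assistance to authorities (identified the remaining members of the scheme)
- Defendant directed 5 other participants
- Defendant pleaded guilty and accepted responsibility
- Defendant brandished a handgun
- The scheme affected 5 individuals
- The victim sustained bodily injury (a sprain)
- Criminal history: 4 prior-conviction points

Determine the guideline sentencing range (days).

Base offense level for mail fraud: 8.
A1 applies: 8 + 4 = 12.
A2 applies: 12 − 2 = 10.
A3 applies: 10 − 1 = 9.
A4 applies: 9 + 3 = 12.
A5 applies (level before this adjustment is 12 < 19, so +2): 12 + 2 = 14.
A6 applies (level before this adjustment is 14 ≥ 13, so +4): 14 + 4 = 18.
Final offense level: 18.
Criminal history: 4 prior points → Category I (0-8).
Level 18 falls in the 16-20 band.
Grid: Level 16-20 × Category I = 930-1230 days.

930-1230 days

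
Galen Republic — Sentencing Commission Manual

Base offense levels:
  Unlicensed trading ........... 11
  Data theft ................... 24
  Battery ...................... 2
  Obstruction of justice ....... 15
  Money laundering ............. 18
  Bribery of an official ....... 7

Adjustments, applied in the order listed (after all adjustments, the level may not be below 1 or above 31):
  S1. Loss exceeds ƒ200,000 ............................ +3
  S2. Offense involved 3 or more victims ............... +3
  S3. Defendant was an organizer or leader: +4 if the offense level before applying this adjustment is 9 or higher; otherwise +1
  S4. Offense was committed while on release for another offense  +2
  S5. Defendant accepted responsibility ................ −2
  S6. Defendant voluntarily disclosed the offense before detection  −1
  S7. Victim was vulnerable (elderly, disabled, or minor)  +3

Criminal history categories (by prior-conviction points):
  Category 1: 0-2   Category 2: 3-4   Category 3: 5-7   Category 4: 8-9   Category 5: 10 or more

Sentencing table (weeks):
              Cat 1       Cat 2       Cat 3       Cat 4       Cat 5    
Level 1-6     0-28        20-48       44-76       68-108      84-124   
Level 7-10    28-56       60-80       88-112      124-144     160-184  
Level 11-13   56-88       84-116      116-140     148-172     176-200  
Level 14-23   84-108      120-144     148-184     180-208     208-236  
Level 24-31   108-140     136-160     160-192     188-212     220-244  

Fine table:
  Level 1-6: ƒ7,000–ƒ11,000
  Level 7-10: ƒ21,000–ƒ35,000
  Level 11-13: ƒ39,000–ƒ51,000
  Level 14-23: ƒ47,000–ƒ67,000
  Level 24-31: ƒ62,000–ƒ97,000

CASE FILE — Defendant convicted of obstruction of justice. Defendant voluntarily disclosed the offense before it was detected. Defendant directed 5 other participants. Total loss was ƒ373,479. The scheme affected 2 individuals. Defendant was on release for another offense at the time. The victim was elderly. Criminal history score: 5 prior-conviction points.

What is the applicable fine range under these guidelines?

Base offense level for obstruction of justice: 15.
S1 applies: 15 + 3 = 18.
S2 does not apply.
S3 applies (level before this adjustment is 18 ≥ 9, so +4): 18 + 4 = 22.
S4 applies: 22 + 2 = 24.
S6 applies: 24 − 1 = 23.
S7 applies: 23 + 3 = 26.
Final offense level: 26.
Level 26 falls in the 24-31 band.
Fine table: Level 24-31 → ƒ62,000–ƒ97,000.

ƒ62,000–ƒ97,000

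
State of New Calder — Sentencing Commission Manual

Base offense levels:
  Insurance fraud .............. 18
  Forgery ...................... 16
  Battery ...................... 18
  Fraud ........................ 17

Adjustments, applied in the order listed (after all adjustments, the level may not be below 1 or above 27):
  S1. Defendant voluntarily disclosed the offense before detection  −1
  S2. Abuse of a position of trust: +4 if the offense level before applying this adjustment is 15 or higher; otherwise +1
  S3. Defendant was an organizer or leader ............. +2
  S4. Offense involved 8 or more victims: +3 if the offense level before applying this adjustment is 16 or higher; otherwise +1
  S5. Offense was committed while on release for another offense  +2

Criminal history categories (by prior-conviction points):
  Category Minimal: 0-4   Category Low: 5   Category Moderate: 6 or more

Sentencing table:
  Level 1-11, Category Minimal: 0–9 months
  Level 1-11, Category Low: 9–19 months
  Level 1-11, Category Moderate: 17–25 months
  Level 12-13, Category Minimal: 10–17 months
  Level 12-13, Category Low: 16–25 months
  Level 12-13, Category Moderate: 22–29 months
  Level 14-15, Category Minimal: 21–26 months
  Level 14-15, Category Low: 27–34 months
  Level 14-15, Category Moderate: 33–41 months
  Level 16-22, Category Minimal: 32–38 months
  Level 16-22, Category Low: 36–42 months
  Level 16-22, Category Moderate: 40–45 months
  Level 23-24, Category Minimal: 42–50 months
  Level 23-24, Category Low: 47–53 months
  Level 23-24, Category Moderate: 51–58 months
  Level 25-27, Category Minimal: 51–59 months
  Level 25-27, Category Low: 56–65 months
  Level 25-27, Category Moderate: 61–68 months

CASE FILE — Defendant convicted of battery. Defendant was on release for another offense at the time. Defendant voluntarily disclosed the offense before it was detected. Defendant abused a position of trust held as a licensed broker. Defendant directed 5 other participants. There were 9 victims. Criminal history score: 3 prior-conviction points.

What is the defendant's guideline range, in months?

Base offense level for battery: 18.
S1 applies: 18 − 1 = 17.
S2 applies (level before this adjustment is 17 ≥ 15, so +4): 17 + 4 = 21.
S3 applies: 21 + 2 = 23.
S4 applies (level before this adjustment is 23 ≥ 16, so +3): 23 + 3 = 26.
S5 applies: 26 + 2 = 28.
Level 28 exceeds the maximum of 27; capped at 27.
Final offense level: 27.
Criminal history: 3 prior points → Category Minimal (0-4).
Level 27 falls in the 25-27 band.
Grid: Level 25-27 × Category Minimal = 51-59 months.

51-59 months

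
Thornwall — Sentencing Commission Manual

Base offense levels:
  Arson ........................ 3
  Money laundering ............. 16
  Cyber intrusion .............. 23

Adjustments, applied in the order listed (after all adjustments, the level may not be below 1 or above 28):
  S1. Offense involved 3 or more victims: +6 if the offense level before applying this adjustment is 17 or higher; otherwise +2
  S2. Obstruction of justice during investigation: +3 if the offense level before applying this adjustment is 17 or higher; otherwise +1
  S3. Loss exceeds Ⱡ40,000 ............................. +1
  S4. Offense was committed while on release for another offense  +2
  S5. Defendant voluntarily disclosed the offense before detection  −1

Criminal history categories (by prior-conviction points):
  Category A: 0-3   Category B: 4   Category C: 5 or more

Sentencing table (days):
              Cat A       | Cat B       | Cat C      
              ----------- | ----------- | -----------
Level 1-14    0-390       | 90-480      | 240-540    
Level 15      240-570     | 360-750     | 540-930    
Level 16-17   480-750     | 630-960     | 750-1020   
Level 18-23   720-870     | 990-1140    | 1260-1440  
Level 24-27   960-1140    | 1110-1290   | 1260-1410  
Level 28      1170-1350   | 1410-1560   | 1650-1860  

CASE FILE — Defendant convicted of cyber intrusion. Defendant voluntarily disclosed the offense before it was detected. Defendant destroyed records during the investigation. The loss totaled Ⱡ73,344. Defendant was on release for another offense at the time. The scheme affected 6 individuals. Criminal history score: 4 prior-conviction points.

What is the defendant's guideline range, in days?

Base offense level for cyber intrusion: 23.
S1 applies (level before this adjustment is 23 ≥ 17, so +6): 23 + 6 = 29.
S2 applies (level before this adjustment is 29 ≥ 17, so +3): 29 + 3 = 32.
S3 applies: 32 + 1 = 33.
S4 applies: 33 + 2 = 35.
S5 applies: 35 − 1 = 34.
Level 34 exceeds the maximum of 28; capped at 28.
Final offense level: 28.
Criminal history: 4 prior points → Category B (4).
Level 28 falls in the 28 band.
Grid: Level 28 × Category B = 1410-1560 days.

1410-1560 days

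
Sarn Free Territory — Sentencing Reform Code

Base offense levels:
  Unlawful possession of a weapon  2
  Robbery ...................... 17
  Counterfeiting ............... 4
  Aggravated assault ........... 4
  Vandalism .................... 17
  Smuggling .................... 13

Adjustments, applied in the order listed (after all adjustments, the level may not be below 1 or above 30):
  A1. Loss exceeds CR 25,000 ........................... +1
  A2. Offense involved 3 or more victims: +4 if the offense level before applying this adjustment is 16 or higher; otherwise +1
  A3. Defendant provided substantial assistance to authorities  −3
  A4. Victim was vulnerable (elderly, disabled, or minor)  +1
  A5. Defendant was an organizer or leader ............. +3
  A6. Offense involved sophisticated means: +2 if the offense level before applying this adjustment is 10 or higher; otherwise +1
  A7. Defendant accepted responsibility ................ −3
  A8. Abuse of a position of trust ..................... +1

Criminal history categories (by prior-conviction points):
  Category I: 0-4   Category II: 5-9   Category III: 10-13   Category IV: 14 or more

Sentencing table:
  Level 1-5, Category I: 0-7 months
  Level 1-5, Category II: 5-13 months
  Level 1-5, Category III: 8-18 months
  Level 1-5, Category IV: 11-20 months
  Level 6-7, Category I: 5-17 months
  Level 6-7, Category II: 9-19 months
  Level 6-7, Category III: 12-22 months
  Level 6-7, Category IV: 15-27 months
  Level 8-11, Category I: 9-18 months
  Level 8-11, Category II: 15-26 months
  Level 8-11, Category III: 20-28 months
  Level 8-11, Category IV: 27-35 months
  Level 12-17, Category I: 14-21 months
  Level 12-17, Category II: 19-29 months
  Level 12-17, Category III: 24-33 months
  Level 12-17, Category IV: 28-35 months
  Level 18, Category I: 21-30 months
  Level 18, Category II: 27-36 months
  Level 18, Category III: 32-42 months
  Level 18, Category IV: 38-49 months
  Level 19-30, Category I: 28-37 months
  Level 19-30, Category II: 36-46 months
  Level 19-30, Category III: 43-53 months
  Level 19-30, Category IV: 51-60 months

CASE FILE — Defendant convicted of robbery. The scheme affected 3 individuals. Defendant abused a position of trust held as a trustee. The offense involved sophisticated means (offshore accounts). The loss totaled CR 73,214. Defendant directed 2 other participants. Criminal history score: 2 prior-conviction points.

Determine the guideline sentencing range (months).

Base offense level for robbery: 17.
A1 applies: 17 + 1 = 18.
A2 applies (level before this adjustment is 18 ≥ 16, so +4): 18 + 4 = 22.
A3 does not apply.
A4 does not apply.
A5 applies: 22 + 3 = 25.
A6 applies (level before this adjustment is 25 ≥ 10, so +2): 25 + 2 = 27.
A8 applies: 27 + 1 = 28.
Final offense level: 28.
Criminal history: 2 prior points → Category I (0-4).
Level 28 falls in the 19-30 band.
Grid: Level 19-30 × Category I = 28-37 months.

28-37 months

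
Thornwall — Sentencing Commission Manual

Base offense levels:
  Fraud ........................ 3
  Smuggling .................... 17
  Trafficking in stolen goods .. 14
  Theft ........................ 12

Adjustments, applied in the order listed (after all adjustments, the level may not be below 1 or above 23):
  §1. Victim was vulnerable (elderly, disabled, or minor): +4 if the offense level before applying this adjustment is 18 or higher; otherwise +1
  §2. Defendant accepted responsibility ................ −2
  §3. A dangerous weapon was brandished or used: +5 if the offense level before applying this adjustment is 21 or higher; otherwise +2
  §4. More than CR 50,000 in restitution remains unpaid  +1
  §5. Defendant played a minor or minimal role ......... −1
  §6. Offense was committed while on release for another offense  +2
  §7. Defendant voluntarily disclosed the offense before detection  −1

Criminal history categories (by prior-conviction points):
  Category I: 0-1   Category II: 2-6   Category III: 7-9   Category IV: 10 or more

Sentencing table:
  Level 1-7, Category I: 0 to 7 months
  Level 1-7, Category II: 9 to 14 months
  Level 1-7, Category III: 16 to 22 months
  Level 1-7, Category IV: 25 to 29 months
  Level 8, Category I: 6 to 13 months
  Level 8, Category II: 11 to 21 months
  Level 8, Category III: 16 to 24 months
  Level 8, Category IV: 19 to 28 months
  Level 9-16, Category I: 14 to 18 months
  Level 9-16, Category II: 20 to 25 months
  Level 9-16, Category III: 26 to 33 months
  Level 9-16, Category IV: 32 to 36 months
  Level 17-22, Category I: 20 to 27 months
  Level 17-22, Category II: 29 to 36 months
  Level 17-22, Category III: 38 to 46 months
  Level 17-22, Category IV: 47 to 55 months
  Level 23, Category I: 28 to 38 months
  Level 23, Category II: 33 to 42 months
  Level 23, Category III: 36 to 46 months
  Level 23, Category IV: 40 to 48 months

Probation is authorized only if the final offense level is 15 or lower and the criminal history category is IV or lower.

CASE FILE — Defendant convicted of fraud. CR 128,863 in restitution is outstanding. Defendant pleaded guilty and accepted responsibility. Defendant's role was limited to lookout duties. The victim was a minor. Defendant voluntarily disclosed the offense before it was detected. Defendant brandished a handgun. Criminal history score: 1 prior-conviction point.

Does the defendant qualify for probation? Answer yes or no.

Yes

Base offense level for fraud: 3.
§1 applies (level before this adjustment is 3 < 18, so +1): 3 + 1 = 4.
§2 applies: 4 − 2 = 2.
§3 applies (level before this adjustment is 2 < 21, so +2): 2 + 2 = 4.
§4 applies: 4 + 1 = 5.
§5 applies: 5 − 1 = 4.
§6 does not apply.
§7 applies: 4 − 1 = 3.
Final offense level: 3.
Criminal history: 1 prior point → Category I (0-1).
Level 3 falls in the 1-7 band.
Grid: Level 1-7 × Category I = 0-7 months.
Probation check: level 3 ≤ 15 and category I ≤ IV → eligible.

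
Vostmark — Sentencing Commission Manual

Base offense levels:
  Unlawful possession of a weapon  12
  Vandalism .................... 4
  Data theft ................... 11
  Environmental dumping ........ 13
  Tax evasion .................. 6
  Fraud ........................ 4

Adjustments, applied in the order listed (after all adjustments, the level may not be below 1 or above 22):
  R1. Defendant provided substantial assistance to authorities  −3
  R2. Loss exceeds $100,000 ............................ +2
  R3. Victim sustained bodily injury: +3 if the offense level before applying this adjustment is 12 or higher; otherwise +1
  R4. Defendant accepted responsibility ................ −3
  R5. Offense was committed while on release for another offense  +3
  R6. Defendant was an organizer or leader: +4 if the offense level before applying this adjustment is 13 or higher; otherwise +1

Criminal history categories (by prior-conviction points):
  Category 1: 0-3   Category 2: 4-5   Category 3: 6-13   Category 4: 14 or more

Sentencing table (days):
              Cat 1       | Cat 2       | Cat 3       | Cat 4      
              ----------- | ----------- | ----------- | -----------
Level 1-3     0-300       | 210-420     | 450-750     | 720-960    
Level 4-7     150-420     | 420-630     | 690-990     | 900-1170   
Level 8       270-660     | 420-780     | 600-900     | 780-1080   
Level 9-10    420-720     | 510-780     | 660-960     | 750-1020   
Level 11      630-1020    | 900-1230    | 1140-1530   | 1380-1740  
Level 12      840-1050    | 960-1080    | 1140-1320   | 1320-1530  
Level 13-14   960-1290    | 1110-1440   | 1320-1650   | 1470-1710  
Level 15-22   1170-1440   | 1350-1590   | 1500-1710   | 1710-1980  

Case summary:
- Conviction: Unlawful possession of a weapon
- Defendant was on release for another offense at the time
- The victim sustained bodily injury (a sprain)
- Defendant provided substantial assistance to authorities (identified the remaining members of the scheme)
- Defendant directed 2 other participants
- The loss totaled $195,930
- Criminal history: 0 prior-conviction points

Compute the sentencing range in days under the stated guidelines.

Base offense level for unlawful possession of a weapon: 12.
R1 applies: 12 − 3 = 9.
R2 applies: 9 + 2 = 11.
R3 applies (level before this adjustment is 11 < 12, so +1): 11 + 1 = 12.
R5 applies: 12 + 3 = 15.
R6 applies (level before this adjustment is 15 ≥ 13, so +4): 15 + 4 = 19.
Final offense level: 19.
Criminal history: 0 prior points → Category 1 (0-3).
Level 19 falls in the 15-22 band.
Grid: Level 15-22 × Category 1 = 1170-1440 days.

1170-1440 days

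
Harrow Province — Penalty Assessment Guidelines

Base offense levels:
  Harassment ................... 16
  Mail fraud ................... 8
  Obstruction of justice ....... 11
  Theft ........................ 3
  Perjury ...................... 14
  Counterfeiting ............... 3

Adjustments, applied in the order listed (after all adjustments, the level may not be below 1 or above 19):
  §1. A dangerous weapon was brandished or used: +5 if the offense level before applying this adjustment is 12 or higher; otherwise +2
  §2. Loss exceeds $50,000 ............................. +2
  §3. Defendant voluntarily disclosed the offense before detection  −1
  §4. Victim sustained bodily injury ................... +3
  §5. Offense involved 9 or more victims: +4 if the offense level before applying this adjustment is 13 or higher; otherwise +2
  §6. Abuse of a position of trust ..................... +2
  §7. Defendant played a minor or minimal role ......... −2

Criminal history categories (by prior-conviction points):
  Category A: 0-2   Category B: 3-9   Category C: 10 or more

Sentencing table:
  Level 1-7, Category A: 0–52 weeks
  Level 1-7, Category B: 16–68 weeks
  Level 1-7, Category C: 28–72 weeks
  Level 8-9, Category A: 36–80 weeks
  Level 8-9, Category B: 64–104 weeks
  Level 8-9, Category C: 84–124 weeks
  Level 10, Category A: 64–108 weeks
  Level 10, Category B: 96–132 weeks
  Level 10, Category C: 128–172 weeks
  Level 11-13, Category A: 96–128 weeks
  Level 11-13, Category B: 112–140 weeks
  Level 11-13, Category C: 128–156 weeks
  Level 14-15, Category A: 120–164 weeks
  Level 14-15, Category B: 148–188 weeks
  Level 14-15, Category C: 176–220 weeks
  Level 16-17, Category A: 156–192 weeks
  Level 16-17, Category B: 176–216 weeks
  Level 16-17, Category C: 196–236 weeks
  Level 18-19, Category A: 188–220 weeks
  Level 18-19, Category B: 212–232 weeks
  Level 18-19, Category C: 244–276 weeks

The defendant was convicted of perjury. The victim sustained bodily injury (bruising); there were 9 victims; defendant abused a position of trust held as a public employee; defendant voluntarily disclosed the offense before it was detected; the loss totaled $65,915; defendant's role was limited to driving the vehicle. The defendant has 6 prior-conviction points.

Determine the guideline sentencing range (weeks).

212-232 weeks

Base offense level for perjury: 14.
§2 applies: 14 + 2 = 16.
§3 applies: 16 − 1 = 15.
§4 applies: 15 + 3 = 18.
§5 applies (level before this adjustment is 18 ≥ 13, so +4): 18 + 4 = 22.
§6 applies: 22 + 2 = 24.
§7 applies: 24 − 2 = 22.
Level 22 exceeds the maximum of 19; capped at 19.
Final offense level: 19.
Criminal history: 6 prior points → Category B (3-9).
Level 19 falls in the 18-19 band.
Grid: Level 18-19 × Category B = 212-232 weeks.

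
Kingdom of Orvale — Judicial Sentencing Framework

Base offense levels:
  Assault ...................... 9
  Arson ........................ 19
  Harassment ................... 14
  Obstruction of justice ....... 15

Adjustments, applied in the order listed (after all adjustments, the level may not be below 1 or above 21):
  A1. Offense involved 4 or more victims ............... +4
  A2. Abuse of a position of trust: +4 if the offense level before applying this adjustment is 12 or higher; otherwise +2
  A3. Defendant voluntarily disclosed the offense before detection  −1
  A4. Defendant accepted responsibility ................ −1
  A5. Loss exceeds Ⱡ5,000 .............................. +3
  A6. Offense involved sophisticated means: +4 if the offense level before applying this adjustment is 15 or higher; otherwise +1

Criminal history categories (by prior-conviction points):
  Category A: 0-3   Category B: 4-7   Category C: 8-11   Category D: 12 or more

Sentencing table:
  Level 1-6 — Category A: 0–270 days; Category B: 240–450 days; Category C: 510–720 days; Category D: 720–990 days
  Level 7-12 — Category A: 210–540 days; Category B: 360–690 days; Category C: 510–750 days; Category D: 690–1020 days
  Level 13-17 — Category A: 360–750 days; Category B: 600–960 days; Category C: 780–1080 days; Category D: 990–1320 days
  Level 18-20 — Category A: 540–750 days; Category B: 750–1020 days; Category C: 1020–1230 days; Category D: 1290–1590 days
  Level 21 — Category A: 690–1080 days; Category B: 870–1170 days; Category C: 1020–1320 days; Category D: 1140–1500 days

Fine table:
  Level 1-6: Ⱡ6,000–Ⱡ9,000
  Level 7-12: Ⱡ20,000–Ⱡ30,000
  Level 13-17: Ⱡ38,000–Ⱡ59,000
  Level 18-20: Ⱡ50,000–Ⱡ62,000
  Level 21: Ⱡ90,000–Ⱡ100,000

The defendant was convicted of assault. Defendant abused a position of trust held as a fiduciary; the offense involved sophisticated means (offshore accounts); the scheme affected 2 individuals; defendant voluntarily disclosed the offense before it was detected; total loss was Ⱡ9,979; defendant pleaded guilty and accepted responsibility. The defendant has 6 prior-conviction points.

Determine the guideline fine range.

Base offense level for assault: 9.
A2 applies (level before this adjustment is 9 < 12, so +2): 9 + 2 = 11.
A3 applies: 11 − 1 = 10.
A4 applies: 10 − 1 = 9.
A5 applies: 9 + 3 = 12.
A6 applies (level before this adjustment is 12 < 15, so +1): 12 + 1 = 13.
Final offense level: 13.
Level 13 falls in the 13-17 band.
Fine table: Level 13-17 → Ⱡ38,000–Ⱡ59,000.

Ⱡ38,000–Ⱡ59,000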